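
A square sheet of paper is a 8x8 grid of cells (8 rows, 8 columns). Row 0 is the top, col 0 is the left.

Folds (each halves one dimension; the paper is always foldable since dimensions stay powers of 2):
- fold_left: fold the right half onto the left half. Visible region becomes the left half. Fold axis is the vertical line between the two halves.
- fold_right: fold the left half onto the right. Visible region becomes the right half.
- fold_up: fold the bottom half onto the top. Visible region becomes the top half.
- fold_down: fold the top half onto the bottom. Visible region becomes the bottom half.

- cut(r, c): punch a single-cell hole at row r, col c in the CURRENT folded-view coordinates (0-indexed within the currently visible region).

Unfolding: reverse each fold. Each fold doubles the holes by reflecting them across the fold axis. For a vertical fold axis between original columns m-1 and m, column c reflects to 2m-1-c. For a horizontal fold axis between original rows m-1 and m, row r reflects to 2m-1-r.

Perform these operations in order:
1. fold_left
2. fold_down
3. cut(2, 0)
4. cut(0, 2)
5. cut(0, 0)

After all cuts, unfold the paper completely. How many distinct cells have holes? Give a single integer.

Answer: 12

Derivation:
Op 1 fold_left: fold axis v@4; visible region now rows[0,8) x cols[0,4) = 8x4
Op 2 fold_down: fold axis h@4; visible region now rows[4,8) x cols[0,4) = 4x4
Op 3 cut(2, 0): punch at orig (6,0); cuts so far [(6, 0)]; region rows[4,8) x cols[0,4) = 4x4
Op 4 cut(0, 2): punch at orig (4,2); cuts so far [(4, 2), (6, 0)]; region rows[4,8) x cols[0,4) = 4x4
Op 5 cut(0, 0): punch at orig (4,0); cuts so far [(4, 0), (4, 2), (6, 0)]; region rows[4,8) x cols[0,4) = 4x4
Unfold 1 (reflect across h@4): 6 holes -> [(1, 0), (3, 0), (3, 2), (4, 0), (4, 2), (6, 0)]
Unfold 2 (reflect across v@4): 12 holes -> [(1, 0), (1, 7), (3, 0), (3, 2), (3, 5), (3, 7), (4, 0), (4, 2), (4, 5), (4, 7), (6, 0), (6, 7)]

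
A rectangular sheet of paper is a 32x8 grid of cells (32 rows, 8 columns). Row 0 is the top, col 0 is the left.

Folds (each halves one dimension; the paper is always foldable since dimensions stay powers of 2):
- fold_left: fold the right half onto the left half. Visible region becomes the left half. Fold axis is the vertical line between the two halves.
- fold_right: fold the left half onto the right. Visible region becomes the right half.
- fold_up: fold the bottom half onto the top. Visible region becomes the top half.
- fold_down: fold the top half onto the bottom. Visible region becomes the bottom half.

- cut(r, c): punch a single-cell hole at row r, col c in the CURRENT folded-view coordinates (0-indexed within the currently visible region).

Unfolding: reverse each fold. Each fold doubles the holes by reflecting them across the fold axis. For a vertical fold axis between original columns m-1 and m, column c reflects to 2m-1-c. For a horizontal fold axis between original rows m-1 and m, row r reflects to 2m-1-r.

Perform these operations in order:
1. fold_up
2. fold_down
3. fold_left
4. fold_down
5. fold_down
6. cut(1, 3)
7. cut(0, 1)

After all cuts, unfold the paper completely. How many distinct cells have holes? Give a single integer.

Op 1 fold_up: fold axis h@16; visible region now rows[0,16) x cols[0,8) = 16x8
Op 2 fold_down: fold axis h@8; visible region now rows[8,16) x cols[0,8) = 8x8
Op 3 fold_left: fold axis v@4; visible region now rows[8,16) x cols[0,4) = 8x4
Op 4 fold_down: fold axis h@12; visible region now rows[12,16) x cols[0,4) = 4x4
Op 5 fold_down: fold axis h@14; visible region now rows[14,16) x cols[0,4) = 2x4
Op 6 cut(1, 3): punch at orig (15,3); cuts so far [(15, 3)]; region rows[14,16) x cols[0,4) = 2x4
Op 7 cut(0, 1): punch at orig (14,1); cuts so far [(14, 1), (15, 3)]; region rows[14,16) x cols[0,4) = 2x4
Unfold 1 (reflect across h@14): 4 holes -> [(12, 3), (13, 1), (14, 1), (15, 3)]
Unfold 2 (reflect across h@12): 8 holes -> [(8, 3), (9, 1), (10, 1), (11, 3), (12, 3), (13, 1), (14, 1), (15, 3)]
Unfold 3 (reflect across v@4): 16 holes -> [(8, 3), (8, 4), (9, 1), (9, 6), (10, 1), (10, 6), (11, 3), (11, 4), (12, 3), (12, 4), (13, 1), (13, 6), (14, 1), (14, 6), (15, 3), (15, 4)]
Unfold 4 (reflect across h@8): 32 holes -> [(0, 3), (0, 4), (1, 1), (1, 6), (2, 1), (2, 6), (3, 3), (3, 4), (4, 3), (4, 4), (5, 1), (5, 6), (6, 1), (6, 6), (7, 3), (7, 4), (8, 3), (8, 4), (9, 1), (9, 6), (10, 1), (10, 6), (11, 3), (11, 4), (12, 3), (12, 4), (13, 1), (13, 6), (14, 1), (14, 6), (15, 3), (15, 4)]
Unfold 5 (reflect across h@16): 64 holes -> [(0, 3), (0, 4), (1, 1), (1, 6), (2, 1), (2, 6), (3, 3), (3, 4), (4, 3), (4, 4), (5, 1), (5, 6), (6, 1), (6, 6), (7, 3), (7, 4), (8, 3), (8, 4), (9, 1), (9, 6), (10, 1), (10, 6), (11, 3), (11, 4), (12, 3), (12, 4), (13, 1), (13, 6), (14, 1), (14, 6), (15, 3), (15, 4), (16, 3), (16, 4), (17, 1), (17, 6), (18, 1), (18, 6), (19, 3), (19, 4), (20, 3), (20, 4), (21, 1), (21, 6), (22, 1), (22, 6), (23, 3), (23, 4), (24, 3), (24, 4), (25, 1), (25, 6), (26, 1), (26, 6), (27, 3), (27, 4), (28, 3), (28, 4), (29, 1), (29, 6), (30, 1), (30, 6), (31, 3), (31, 4)]

Answer: 64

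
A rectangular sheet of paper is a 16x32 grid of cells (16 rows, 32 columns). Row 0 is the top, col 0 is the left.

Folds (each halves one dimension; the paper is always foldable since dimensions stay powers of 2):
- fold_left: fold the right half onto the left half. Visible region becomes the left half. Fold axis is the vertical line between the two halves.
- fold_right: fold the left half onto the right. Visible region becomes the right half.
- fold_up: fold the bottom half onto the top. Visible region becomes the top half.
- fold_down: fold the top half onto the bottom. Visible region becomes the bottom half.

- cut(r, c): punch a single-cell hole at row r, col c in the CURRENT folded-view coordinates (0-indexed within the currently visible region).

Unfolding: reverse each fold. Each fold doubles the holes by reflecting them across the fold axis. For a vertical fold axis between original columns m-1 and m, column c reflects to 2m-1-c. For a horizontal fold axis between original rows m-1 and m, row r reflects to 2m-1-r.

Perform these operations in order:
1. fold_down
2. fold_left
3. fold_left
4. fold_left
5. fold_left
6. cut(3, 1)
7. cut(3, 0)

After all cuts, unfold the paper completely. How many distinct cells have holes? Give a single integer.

Answer: 64

Derivation:
Op 1 fold_down: fold axis h@8; visible region now rows[8,16) x cols[0,32) = 8x32
Op 2 fold_left: fold axis v@16; visible region now rows[8,16) x cols[0,16) = 8x16
Op 3 fold_left: fold axis v@8; visible region now rows[8,16) x cols[0,8) = 8x8
Op 4 fold_left: fold axis v@4; visible region now rows[8,16) x cols[0,4) = 8x4
Op 5 fold_left: fold axis v@2; visible region now rows[8,16) x cols[0,2) = 8x2
Op 6 cut(3, 1): punch at orig (11,1); cuts so far [(11, 1)]; region rows[8,16) x cols[0,2) = 8x2
Op 7 cut(3, 0): punch at orig (11,0); cuts so far [(11, 0), (11, 1)]; region rows[8,16) x cols[0,2) = 8x2
Unfold 1 (reflect across v@2): 4 holes -> [(11, 0), (11, 1), (11, 2), (11, 3)]
Unfold 2 (reflect across v@4): 8 holes -> [(11, 0), (11, 1), (11, 2), (11, 3), (11, 4), (11, 5), (11, 6), (11, 7)]
Unfold 3 (reflect across v@8): 16 holes -> [(11, 0), (11, 1), (11, 2), (11, 3), (11, 4), (11, 5), (11, 6), (11, 7), (11, 8), (11, 9), (11, 10), (11, 11), (11, 12), (11, 13), (11, 14), (11, 15)]
Unfold 4 (reflect across v@16): 32 holes -> [(11, 0), (11, 1), (11, 2), (11, 3), (11, 4), (11, 5), (11, 6), (11, 7), (11, 8), (11, 9), (11, 10), (11, 11), (11, 12), (11, 13), (11, 14), (11, 15), (11, 16), (11, 17), (11, 18), (11, 19), (11, 20), (11, 21), (11, 22), (11, 23), (11, 24), (11, 25), (11, 26), (11, 27), (11, 28), (11, 29), (11, 30), (11, 31)]
Unfold 5 (reflect across h@8): 64 holes -> [(4, 0), (4, 1), (4, 2), (4, 3), (4, 4), (4, 5), (4, 6), (4, 7), (4, 8), (4, 9), (4, 10), (4, 11), (4, 12), (4, 13), (4, 14), (4, 15), (4, 16), (4, 17), (4, 18), (4, 19), (4, 20), (4, 21), (4, 22), (4, 23), (4, 24), (4, 25), (4, 26), (4, 27), (4, 28), (4, 29), (4, 30), (4, 31), (11, 0), (11, 1), (11, 2), (11, 3), (11, 4), (11, 5), (11, 6), (11, 7), (11, 8), (11, 9), (11, 10), (11, 11), (11, 12), (11, 13), (11, 14), (11, 15), (11, 16), (11, 17), (11, 18), (11, 19), (11, 20), (11, 21), (11, 22), (11, 23), (11, 24), (11, 25), (11, 26), (11, 27), (11, 28), (11, 29), (11, 30), (11, 31)]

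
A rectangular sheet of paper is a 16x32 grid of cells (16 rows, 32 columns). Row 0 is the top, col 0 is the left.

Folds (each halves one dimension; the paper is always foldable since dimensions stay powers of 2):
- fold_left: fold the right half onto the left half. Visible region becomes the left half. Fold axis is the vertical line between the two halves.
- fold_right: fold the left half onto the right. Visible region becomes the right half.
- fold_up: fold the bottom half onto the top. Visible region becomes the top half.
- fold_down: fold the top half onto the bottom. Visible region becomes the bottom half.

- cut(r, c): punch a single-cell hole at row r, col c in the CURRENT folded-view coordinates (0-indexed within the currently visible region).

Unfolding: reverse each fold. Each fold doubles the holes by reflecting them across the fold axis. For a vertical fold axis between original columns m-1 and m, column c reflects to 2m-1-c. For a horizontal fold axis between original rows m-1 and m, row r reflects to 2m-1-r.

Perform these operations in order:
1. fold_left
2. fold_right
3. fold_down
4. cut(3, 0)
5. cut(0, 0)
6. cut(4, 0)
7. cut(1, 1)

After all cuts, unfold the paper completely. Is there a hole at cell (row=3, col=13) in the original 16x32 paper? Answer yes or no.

Op 1 fold_left: fold axis v@16; visible region now rows[0,16) x cols[0,16) = 16x16
Op 2 fold_right: fold axis v@8; visible region now rows[0,16) x cols[8,16) = 16x8
Op 3 fold_down: fold axis h@8; visible region now rows[8,16) x cols[8,16) = 8x8
Op 4 cut(3, 0): punch at orig (11,8); cuts so far [(11, 8)]; region rows[8,16) x cols[8,16) = 8x8
Op 5 cut(0, 0): punch at orig (8,8); cuts so far [(8, 8), (11, 8)]; region rows[8,16) x cols[8,16) = 8x8
Op 6 cut(4, 0): punch at orig (12,8); cuts so far [(8, 8), (11, 8), (12, 8)]; region rows[8,16) x cols[8,16) = 8x8
Op 7 cut(1, 1): punch at orig (9,9); cuts so far [(8, 8), (9, 9), (11, 8), (12, 8)]; region rows[8,16) x cols[8,16) = 8x8
Unfold 1 (reflect across h@8): 8 holes -> [(3, 8), (4, 8), (6, 9), (7, 8), (8, 8), (9, 9), (11, 8), (12, 8)]
Unfold 2 (reflect across v@8): 16 holes -> [(3, 7), (3, 8), (4, 7), (4, 8), (6, 6), (6, 9), (7, 7), (7, 8), (8, 7), (8, 8), (9, 6), (9, 9), (11, 7), (11, 8), (12, 7), (12, 8)]
Unfold 3 (reflect across v@16): 32 holes -> [(3, 7), (3, 8), (3, 23), (3, 24), (4, 7), (4, 8), (4, 23), (4, 24), (6, 6), (6, 9), (6, 22), (6, 25), (7, 7), (7, 8), (7, 23), (7, 24), (8, 7), (8, 8), (8, 23), (8, 24), (9, 6), (9, 9), (9, 22), (9, 25), (11, 7), (11, 8), (11, 23), (11, 24), (12, 7), (12, 8), (12, 23), (12, 24)]
Holes: [(3, 7), (3, 8), (3, 23), (3, 24), (4, 7), (4, 8), (4, 23), (4, 24), (6, 6), (6, 9), (6, 22), (6, 25), (7, 7), (7, 8), (7, 23), (7, 24), (8, 7), (8, 8), (8, 23), (8, 24), (9, 6), (9, 9), (9, 22), (9, 25), (11, 7), (11, 8), (11, 23), (11, 24), (12, 7), (12, 8), (12, 23), (12, 24)]

Answer: no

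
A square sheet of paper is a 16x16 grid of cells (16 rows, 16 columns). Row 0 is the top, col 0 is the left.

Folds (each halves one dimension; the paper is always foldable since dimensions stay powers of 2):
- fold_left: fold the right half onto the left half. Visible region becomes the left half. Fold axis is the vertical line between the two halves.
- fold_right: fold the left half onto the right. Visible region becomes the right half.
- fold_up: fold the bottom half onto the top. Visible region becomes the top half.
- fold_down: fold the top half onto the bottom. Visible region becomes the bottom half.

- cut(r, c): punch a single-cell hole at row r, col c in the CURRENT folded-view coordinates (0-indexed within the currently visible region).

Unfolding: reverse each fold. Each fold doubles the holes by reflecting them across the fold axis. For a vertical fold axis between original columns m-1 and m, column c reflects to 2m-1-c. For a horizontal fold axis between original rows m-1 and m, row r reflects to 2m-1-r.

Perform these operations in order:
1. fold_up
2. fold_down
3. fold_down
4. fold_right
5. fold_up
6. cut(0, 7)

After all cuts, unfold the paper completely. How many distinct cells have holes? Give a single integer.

Op 1 fold_up: fold axis h@8; visible region now rows[0,8) x cols[0,16) = 8x16
Op 2 fold_down: fold axis h@4; visible region now rows[4,8) x cols[0,16) = 4x16
Op 3 fold_down: fold axis h@6; visible region now rows[6,8) x cols[0,16) = 2x16
Op 4 fold_right: fold axis v@8; visible region now rows[6,8) x cols[8,16) = 2x8
Op 5 fold_up: fold axis h@7; visible region now rows[6,7) x cols[8,16) = 1x8
Op 6 cut(0, 7): punch at orig (6,15); cuts so far [(6, 15)]; region rows[6,7) x cols[8,16) = 1x8
Unfold 1 (reflect across h@7): 2 holes -> [(6, 15), (7, 15)]
Unfold 2 (reflect across v@8): 4 holes -> [(6, 0), (6, 15), (7, 0), (7, 15)]
Unfold 3 (reflect across h@6): 8 holes -> [(4, 0), (4, 15), (5, 0), (5, 15), (6, 0), (6, 15), (7, 0), (7, 15)]
Unfold 4 (reflect across h@4): 16 holes -> [(0, 0), (0, 15), (1, 0), (1, 15), (2, 0), (2, 15), (3, 0), (3, 15), (4, 0), (4, 15), (5, 0), (5, 15), (6, 0), (6, 15), (7, 0), (7, 15)]
Unfold 5 (reflect across h@8): 32 holes -> [(0, 0), (0, 15), (1, 0), (1, 15), (2, 0), (2, 15), (3, 0), (3, 15), (4, 0), (4, 15), (5, 0), (5, 15), (6, 0), (6, 15), (7, 0), (7, 15), (8, 0), (8, 15), (9, 0), (9, 15), (10, 0), (10, 15), (11, 0), (11, 15), (12, 0), (12, 15), (13, 0), (13, 15), (14, 0), (14, 15), (15, 0), (15, 15)]

Answer: 32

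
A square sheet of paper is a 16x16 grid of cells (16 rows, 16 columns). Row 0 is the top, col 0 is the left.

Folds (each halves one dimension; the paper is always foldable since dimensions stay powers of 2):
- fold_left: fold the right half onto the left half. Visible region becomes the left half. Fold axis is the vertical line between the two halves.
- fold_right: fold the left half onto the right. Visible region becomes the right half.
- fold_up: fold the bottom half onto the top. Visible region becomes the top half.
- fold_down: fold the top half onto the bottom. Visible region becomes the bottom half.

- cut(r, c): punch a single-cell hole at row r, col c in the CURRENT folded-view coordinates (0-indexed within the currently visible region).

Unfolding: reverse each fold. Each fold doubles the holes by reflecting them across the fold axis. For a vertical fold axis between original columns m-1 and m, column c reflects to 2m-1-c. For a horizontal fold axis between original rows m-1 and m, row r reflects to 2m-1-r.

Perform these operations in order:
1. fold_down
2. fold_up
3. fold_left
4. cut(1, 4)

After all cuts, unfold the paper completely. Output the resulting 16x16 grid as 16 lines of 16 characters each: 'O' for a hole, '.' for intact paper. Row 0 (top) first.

Answer: ................
....O......O....
................
................
................
................
....O......O....
................
................
....O......O....
................
................
................
................
....O......O....
................

Derivation:
Op 1 fold_down: fold axis h@8; visible region now rows[8,16) x cols[0,16) = 8x16
Op 2 fold_up: fold axis h@12; visible region now rows[8,12) x cols[0,16) = 4x16
Op 3 fold_left: fold axis v@8; visible region now rows[8,12) x cols[0,8) = 4x8
Op 4 cut(1, 4): punch at orig (9,4); cuts so far [(9, 4)]; region rows[8,12) x cols[0,8) = 4x8
Unfold 1 (reflect across v@8): 2 holes -> [(9, 4), (9, 11)]
Unfold 2 (reflect across h@12): 4 holes -> [(9, 4), (9, 11), (14, 4), (14, 11)]
Unfold 3 (reflect across h@8): 8 holes -> [(1, 4), (1, 11), (6, 4), (6, 11), (9, 4), (9, 11), (14, 4), (14, 11)]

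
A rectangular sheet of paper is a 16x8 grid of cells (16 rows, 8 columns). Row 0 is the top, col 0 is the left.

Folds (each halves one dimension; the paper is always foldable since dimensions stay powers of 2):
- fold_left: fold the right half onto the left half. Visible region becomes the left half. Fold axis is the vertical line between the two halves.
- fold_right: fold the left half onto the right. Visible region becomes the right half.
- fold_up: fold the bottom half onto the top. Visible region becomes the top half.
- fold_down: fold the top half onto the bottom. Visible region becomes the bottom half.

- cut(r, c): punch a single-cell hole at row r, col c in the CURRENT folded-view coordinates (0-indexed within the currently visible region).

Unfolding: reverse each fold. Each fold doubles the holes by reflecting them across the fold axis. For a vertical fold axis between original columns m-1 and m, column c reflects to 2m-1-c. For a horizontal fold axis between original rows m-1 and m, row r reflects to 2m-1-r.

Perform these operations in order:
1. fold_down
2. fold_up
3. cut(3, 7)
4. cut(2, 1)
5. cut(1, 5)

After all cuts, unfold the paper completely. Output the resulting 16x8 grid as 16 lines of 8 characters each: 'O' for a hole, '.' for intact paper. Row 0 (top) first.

Answer: ........
.....O..
.O......
.......O
.......O
.O......
.....O..
........
........
.....O..
.O......
.......O
.......O
.O......
.....O..
........

Derivation:
Op 1 fold_down: fold axis h@8; visible region now rows[8,16) x cols[0,8) = 8x8
Op 2 fold_up: fold axis h@12; visible region now rows[8,12) x cols[0,8) = 4x8
Op 3 cut(3, 7): punch at orig (11,7); cuts so far [(11, 7)]; region rows[8,12) x cols[0,8) = 4x8
Op 4 cut(2, 1): punch at orig (10,1); cuts so far [(10, 1), (11, 7)]; region rows[8,12) x cols[0,8) = 4x8
Op 5 cut(1, 5): punch at orig (9,5); cuts so far [(9, 5), (10, 1), (11, 7)]; region rows[8,12) x cols[0,8) = 4x8
Unfold 1 (reflect across h@12): 6 holes -> [(9, 5), (10, 1), (11, 7), (12, 7), (13, 1), (14, 5)]
Unfold 2 (reflect across h@8): 12 holes -> [(1, 5), (2, 1), (3, 7), (4, 7), (5, 1), (6, 5), (9, 5), (10, 1), (11, 7), (12, 7), (13, 1), (14, 5)]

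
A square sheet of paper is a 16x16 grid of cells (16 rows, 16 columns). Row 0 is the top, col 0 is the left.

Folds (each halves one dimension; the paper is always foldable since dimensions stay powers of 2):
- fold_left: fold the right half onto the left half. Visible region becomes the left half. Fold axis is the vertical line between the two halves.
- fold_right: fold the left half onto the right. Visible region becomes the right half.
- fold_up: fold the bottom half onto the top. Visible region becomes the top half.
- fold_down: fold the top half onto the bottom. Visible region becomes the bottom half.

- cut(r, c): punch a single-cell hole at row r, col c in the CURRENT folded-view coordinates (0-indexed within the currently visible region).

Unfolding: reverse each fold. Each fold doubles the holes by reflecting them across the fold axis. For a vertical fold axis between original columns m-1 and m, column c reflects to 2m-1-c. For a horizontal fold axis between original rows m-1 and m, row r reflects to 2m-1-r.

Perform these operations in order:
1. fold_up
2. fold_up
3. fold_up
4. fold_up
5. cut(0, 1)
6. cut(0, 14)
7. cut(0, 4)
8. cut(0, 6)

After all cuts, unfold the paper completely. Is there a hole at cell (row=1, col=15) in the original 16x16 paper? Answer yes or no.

Answer: no

Derivation:
Op 1 fold_up: fold axis h@8; visible region now rows[0,8) x cols[0,16) = 8x16
Op 2 fold_up: fold axis h@4; visible region now rows[0,4) x cols[0,16) = 4x16
Op 3 fold_up: fold axis h@2; visible region now rows[0,2) x cols[0,16) = 2x16
Op 4 fold_up: fold axis h@1; visible region now rows[0,1) x cols[0,16) = 1x16
Op 5 cut(0, 1): punch at orig (0,1); cuts so far [(0, 1)]; region rows[0,1) x cols[0,16) = 1x16
Op 6 cut(0, 14): punch at orig (0,14); cuts so far [(0, 1), (0, 14)]; region rows[0,1) x cols[0,16) = 1x16
Op 7 cut(0, 4): punch at orig (0,4); cuts so far [(0, 1), (0, 4), (0, 14)]; region rows[0,1) x cols[0,16) = 1x16
Op 8 cut(0, 6): punch at orig (0,6); cuts so far [(0, 1), (0, 4), (0, 6), (0, 14)]; region rows[0,1) x cols[0,16) = 1x16
Unfold 1 (reflect across h@1): 8 holes -> [(0, 1), (0, 4), (0, 6), (0, 14), (1, 1), (1, 4), (1, 6), (1, 14)]
Unfold 2 (reflect across h@2): 16 holes -> [(0, 1), (0, 4), (0, 6), (0, 14), (1, 1), (1, 4), (1, 6), (1, 14), (2, 1), (2, 4), (2, 6), (2, 14), (3, 1), (3, 4), (3, 6), (3, 14)]
Unfold 3 (reflect across h@4): 32 holes -> [(0, 1), (0, 4), (0, 6), (0, 14), (1, 1), (1, 4), (1, 6), (1, 14), (2, 1), (2, 4), (2, 6), (2, 14), (3, 1), (3, 4), (3, 6), (3, 14), (4, 1), (4, 4), (4, 6), (4, 14), (5, 1), (5, 4), (5, 6), (5, 14), (6, 1), (6, 4), (6, 6), (6, 14), (7, 1), (7, 4), (7, 6), (7, 14)]
Unfold 4 (reflect across h@8): 64 holes -> [(0, 1), (0, 4), (0, 6), (0, 14), (1, 1), (1, 4), (1, 6), (1, 14), (2, 1), (2, 4), (2, 6), (2, 14), (3, 1), (3, 4), (3, 6), (3, 14), (4, 1), (4, 4), (4, 6), (4, 14), (5, 1), (5, 4), (5, 6), (5, 14), (6, 1), (6, 4), (6, 6), (6, 14), (7, 1), (7, 4), (7, 6), (7, 14), (8, 1), (8, 4), (8, 6), (8, 14), (9, 1), (9, 4), (9, 6), (9, 14), (10, 1), (10, 4), (10, 6), (10, 14), (11, 1), (11, 4), (11, 6), (11, 14), (12, 1), (12, 4), (12, 6), (12, 14), (13, 1), (13, 4), (13, 6), (13, 14), (14, 1), (14, 4), (14, 6), (14, 14), (15, 1), (15, 4), (15, 6), (15, 14)]
Holes: [(0, 1), (0, 4), (0, 6), (0, 14), (1, 1), (1, 4), (1, 6), (1, 14), (2, 1), (2, 4), (2, 6), (2, 14), (3, 1), (3, 4), (3, 6), (3, 14), (4, 1), (4, 4), (4, 6), (4, 14), (5, 1), (5, 4), (5, 6), (5, 14), (6, 1), (6, 4), (6, 6), (6, 14), (7, 1), (7, 4), (7, 6), (7, 14), (8, 1), (8, 4), (8, 6), (8, 14), (9, 1), (9, 4), (9, 6), (9, 14), (10, 1), (10, 4), (10, 6), (10, 14), (11, 1), (11, 4), (11, 6), (11, 14), (12, 1), (12, 4), (12, 6), (12, 14), (13, 1), (13, 4), (13, 6), (13, 14), (14, 1), (14, 4), (14, 6), (14, 14), (15, 1), (15, 4), (15, 6), (15, 14)]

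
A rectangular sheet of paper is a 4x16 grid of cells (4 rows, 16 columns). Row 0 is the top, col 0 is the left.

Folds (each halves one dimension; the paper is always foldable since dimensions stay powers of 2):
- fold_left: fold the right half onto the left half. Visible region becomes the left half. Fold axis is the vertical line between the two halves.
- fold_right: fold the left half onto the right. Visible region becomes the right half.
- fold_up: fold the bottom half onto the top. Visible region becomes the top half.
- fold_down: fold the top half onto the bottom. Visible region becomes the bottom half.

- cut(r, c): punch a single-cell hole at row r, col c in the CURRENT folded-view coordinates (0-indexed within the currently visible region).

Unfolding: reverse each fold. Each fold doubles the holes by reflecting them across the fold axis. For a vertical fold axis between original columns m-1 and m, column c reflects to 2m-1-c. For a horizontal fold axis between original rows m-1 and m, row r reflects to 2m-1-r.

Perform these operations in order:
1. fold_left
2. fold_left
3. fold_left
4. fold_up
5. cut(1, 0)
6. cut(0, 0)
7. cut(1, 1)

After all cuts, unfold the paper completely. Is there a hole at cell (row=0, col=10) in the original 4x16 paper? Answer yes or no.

Op 1 fold_left: fold axis v@8; visible region now rows[0,4) x cols[0,8) = 4x8
Op 2 fold_left: fold axis v@4; visible region now rows[0,4) x cols[0,4) = 4x4
Op 3 fold_left: fold axis v@2; visible region now rows[0,4) x cols[0,2) = 4x2
Op 4 fold_up: fold axis h@2; visible region now rows[0,2) x cols[0,2) = 2x2
Op 5 cut(1, 0): punch at orig (1,0); cuts so far [(1, 0)]; region rows[0,2) x cols[0,2) = 2x2
Op 6 cut(0, 0): punch at orig (0,0); cuts so far [(0, 0), (1, 0)]; region rows[0,2) x cols[0,2) = 2x2
Op 7 cut(1, 1): punch at orig (1,1); cuts so far [(0, 0), (1, 0), (1, 1)]; region rows[0,2) x cols[0,2) = 2x2
Unfold 1 (reflect across h@2): 6 holes -> [(0, 0), (1, 0), (1, 1), (2, 0), (2, 1), (3, 0)]
Unfold 2 (reflect across v@2): 12 holes -> [(0, 0), (0, 3), (1, 0), (1, 1), (1, 2), (1, 3), (2, 0), (2, 1), (2, 2), (2, 3), (3, 0), (3, 3)]
Unfold 3 (reflect across v@4): 24 holes -> [(0, 0), (0, 3), (0, 4), (0, 7), (1, 0), (1, 1), (1, 2), (1, 3), (1, 4), (1, 5), (1, 6), (1, 7), (2, 0), (2, 1), (2, 2), (2, 3), (2, 4), (2, 5), (2, 6), (2, 7), (3, 0), (3, 3), (3, 4), (3, 7)]
Unfold 4 (reflect across v@8): 48 holes -> [(0, 0), (0, 3), (0, 4), (0, 7), (0, 8), (0, 11), (0, 12), (0, 15), (1, 0), (1, 1), (1, 2), (1, 3), (1, 4), (1, 5), (1, 6), (1, 7), (1, 8), (1, 9), (1, 10), (1, 11), (1, 12), (1, 13), (1, 14), (1, 15), (2, 0), (2, 1), (2, 2), (2, 3), (2, 4), (2, 5), (2, 6), (2, 7), (2, 8), (2, 9), (2, 10), (2, 11), (2, 12), (2, 13), (2, 14), (2, 15), (3, 0), (3, 3), (3, 4), (3, 7), (3, 8), (3, 11), (3, 12), (3, 15)]
Holes: [(0, 0), (0, 3), (0, 4), (0, 7), (0, 8), (0, 11), (0, 12), (0, 15), (1, 0), (1, 1), (1, 2), (1, 3), (1, 4), (1, 5), (1, 6), (1, 7), (1, 8), (1, 9), (1, 10), (1, 11), (1, 12), (1, 13), (1, 14), (1, 15), (2, 0), (2, 1), (2, 2), (2, 3), (2, 4), (2, 5), (2, 6), (2, 7), (2, 8), (2, 9), (2, 10), (2, 11), (2, 12), (2, 13), (2, 14), (2, 15), (3, 0), (3, 3), (3, 4), (3, 7), (3, 8), (3, 11), (3, 12), (3, 15)]

Answer: no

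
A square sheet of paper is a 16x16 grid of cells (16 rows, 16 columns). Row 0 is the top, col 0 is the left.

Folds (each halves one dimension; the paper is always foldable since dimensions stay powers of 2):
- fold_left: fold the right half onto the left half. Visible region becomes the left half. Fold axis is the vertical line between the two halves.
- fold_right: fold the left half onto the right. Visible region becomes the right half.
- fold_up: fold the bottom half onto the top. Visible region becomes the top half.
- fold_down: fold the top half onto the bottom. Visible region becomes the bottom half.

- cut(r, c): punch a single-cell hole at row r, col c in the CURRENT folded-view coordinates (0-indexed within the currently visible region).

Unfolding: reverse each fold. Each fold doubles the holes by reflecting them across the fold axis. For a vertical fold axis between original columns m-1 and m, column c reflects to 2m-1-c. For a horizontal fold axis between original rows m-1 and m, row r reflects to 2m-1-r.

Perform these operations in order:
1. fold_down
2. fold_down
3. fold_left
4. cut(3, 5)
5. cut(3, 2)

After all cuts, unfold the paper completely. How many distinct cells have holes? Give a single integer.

Answer: 16

Derivation:
Op 1 fold_down: fold axis h@8; visible region now rows[8,16) x cols[0,16) = 8x16
Op 2 fold_down: fold axis h@12; visible region now rows[12,16) x cols[0,16) = 4x16
Op 3 fold_left: fold axis v@8; visible region now rows[12,16) x cols[0,8) = 4x8
Op 4 cut(3, 5): punch at orig (15,5); cuts so far [(15, 5)]; region rows[12,16) x cols[0,8) = 4x8
Op 5 cut(3, 2): punch at orig (15,2); cuts so far [(15, 2), (15, 5)]; region rows[12,16) x cols[0,8) = 4x8
Unfold 1 (reflect across v@8): 4 holes -> [(15, 2), (15, 5), (15, 10), (15, 13)]
Unfold 2 (reflect across h@12): 8 holes -> [(8, 2), (8, 5), (8, 10), (8, 13), (15, 2), (15, 5), (15, 10), (15, 13)]
Unfold 3 (reflect across h@8): 16 holes -> [(0, 2), (0, 5), (0, 10), (0, 13), (7, 2), (7, 5), (7, 10), (7, 13), (8, 2), (8, 5), (8, 10), (8, 13), (15, 2), (15, 5), (15, 10), (15, 13)]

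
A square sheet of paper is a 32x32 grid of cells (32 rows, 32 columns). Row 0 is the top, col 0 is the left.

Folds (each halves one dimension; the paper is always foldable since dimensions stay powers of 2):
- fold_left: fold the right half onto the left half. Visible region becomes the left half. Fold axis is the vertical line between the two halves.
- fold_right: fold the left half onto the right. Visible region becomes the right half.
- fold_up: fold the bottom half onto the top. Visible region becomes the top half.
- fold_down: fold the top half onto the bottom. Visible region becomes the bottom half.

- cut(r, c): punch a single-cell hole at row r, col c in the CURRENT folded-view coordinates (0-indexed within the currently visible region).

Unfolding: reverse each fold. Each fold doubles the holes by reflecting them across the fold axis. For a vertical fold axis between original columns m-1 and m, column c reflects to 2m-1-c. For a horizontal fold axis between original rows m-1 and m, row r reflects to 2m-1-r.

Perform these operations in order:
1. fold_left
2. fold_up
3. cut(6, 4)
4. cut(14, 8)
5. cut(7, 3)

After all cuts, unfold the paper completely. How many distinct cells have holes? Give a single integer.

Answer: 12

Derivation:
Op 1 fold_left: fold axis v@16; visible region now rows[0,32) x cols[0,16) = 32x16
Op 2 fold_up: fold axis h@16; visible region now rows[0,16) x cols[0,16) = 16x16
Op 3 cut(6, 4): punch at orig (6,4); cuts so far [(6, 4)]; region rows[0,16) x cols[0,16) = 16x16
Op 4 cut(14, 8): punch at orig (14,8); cuts so far [(6, 4), (14, 8)]; region rows[0,16) x cols[0,16) = 16x16
Op 5 cut(7, 3): punch at orig (7,3); cuts so far [(6, 4), (7, 3), (14, 8)]; region rows[0,16) x cols[0,16) = 16x16
Unfold 1 (reflect across h@16): 6 holes -> [(6, 4), (7, 3), (14, 8), (17, 8), (24, 3), (25, 4)]
Unfold 2 (reflect across v@16): 12 holes -> [(6, 4), (6, 27), (7, 3), (7, 28), (14, 8), (14, 23), (17, 8), (17, 23), (24, 3), (24, 28), (25, 4), (25, 27)]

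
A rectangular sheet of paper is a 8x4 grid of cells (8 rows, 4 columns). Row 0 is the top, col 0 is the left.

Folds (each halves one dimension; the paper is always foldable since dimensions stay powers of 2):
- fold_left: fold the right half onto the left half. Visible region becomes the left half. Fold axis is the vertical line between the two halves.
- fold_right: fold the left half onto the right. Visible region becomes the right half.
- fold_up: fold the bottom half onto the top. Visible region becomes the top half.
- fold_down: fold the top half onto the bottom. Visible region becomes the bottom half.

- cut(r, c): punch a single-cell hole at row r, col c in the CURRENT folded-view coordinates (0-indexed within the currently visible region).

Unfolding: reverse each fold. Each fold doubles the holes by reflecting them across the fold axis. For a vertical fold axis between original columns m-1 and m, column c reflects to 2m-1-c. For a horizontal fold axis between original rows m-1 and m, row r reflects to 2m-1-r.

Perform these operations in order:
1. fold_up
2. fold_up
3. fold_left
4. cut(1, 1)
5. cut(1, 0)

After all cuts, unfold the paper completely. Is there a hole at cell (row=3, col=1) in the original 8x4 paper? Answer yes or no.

Op 1 fold_up: fold axis h@4; visible region now rows[0,4) x cols[0,4) = 4x4
Op 2 fold_up: fold axis h@2; visible region now rows[0,2) x cols[0,4) = 2x4
Op 3 fold_left: fold axis v@2; visible region now rows[0,2) x cols[0,2) = 2x2
Op 4 cut(1, 1): punch at orig (1,1); cuts so far [(1, 1)]; region rows[0,2) x cols[0,2) = 2x2
Op 5 cut(1, 0): punch at orig (1,0); cuts so far [(1, 0), (1, 1)]; region rows[0,2) x cols[0,2) = 2x2
Unfold 1 (reflect across v@2): 4 holes -> [(1, 0), (1, 1), (1, 2), (1, 3)]
Unfold 2 (reflect across h@2): 8 holes -> [(1, 0), (1, 1), (1, 2), (1, 3), (2, 0), (2, 1), (2, 2), (2, 3)]
Unfold 3 (reflect across h@4): 16 holes -> [(1, 0), (1, 1), (1, 2), (1, 3), (2, 0), (2, 1), (2, 2), (2, 3), (5, 0), (5, 1), (5, 2), (5, 3), (6, 0), (6, 1), (6, 2), (6, 3)]
Holes: [(1, 0), (1, 1), (1, 2), (1, 3), (2, 0), (2, 1), (2, 2), (2, 3), (5, 0), (5, 1), (5, 2), (5, 3), (6, 0), (6, 1), (6, 2), (6, 3)]

Answer: no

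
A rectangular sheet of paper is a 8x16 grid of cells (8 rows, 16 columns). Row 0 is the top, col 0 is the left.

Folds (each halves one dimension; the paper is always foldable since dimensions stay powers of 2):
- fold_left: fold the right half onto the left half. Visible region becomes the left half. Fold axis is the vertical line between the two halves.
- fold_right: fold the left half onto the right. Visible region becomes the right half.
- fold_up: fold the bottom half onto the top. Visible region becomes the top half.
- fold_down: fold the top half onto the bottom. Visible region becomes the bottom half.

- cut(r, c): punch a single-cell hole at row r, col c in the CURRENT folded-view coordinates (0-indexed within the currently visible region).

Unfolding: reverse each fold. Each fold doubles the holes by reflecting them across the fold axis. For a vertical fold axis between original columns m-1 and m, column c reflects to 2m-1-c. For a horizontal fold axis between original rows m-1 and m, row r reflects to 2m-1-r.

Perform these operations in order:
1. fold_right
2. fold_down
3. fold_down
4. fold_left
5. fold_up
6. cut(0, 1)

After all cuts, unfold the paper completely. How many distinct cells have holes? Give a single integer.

Answer: 32

Derivation:
Op 1 fold_right: fold axis v@8; visible region now rows[0,8) x cols[8,16) = 8x8
Op 2 fold_down: fold axis h@4; visible region now rows[4,8) x cols[8,16) = 4x8
Op 3 fold_down: fold axis h@6; visible region now rows[6,8) x cols[8,16) = 2x8
Op 4 fold_left: fold axis v@12; visible region now rows[6,8) x cols[8,12) = 2x4
Op 5 fold_up: fold axis h@7; visible region now rows[6,7) x cols[8,12) = 1x4
Op 6 cut(0, 1): punch at orig (6,9); cuts so far [(6, 9)]; region rows[6,7) x cols[8,12) = 1x4
Unfold 1 (reflect across h@7): 2 holes -> [(6, 9), (7, 9)]
Unfold 2 (reflect across v@12): 4 holes -> [(6, 9), (6, 14), (7, 9), (7, 14)]
Unfold 3 (reflect across h@6): 8 holes -> [(4, 9), (4, 14), (5, 9), (5, 14), (6, 9), (6, 14), (7, 9), (7, 14)]
Unfold 4 (reflect across h@4): 16 holes -> [(0, 9), (0, 14), (1, 9), (1, 14), (2, 9), (2, 14), (3, 9), (3, 14), (4, 9), (4, 14), (5, 9), (5, 14), (6, 9), (6, 14), (7, 9), (7, 14)]
Unfold 5 (reflect across v@8): 32 holes -> [(0, 1), (0, 6), (0, 9), (0, 14), (1, 1), (1, 6), (1, 9), (1, 14), (2, 1), (2, 6), (2, 9), (2, 14), (3, 1), (3, 6), (3, 9), (3, 14), (4, 1), (4, 6), (4, 9), (4, 14), (5, 1), (5, 6), (5, 9), (5, 14), (6, 1), (6, 6), (6, 9), (6, 14), (7, 1), (7, 6), (7, 9), (7, 14)]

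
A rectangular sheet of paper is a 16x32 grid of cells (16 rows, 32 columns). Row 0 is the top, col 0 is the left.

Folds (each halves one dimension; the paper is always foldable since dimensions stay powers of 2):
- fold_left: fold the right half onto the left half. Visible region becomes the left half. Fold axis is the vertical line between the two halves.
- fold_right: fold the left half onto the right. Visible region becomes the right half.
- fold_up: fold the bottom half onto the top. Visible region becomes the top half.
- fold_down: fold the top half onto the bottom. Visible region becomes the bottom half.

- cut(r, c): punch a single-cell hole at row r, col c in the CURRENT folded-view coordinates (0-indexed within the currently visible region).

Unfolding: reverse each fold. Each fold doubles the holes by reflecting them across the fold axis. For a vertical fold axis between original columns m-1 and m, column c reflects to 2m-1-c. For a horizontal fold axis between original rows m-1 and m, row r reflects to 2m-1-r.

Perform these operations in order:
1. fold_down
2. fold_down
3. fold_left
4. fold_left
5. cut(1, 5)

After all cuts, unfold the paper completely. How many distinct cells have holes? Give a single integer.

Op 1 fold_down: fold axis h@8; visible region now rows[8,16) x cols[0,32) = 8x32
Op 2 fold_down: fold axis h@12; visible region now rows[12,16) x cols[0,32) = 4x32
Op 3 fold_left: fold axis v@16; visible region now rows[12,16) x cols[0,16) = 4x16
Op 4 fold_left: fold axis v@8; visible region now rows[12,16) x cols[0,8) = 4x8
Op 5 cut(1, 5): punch at orig (13,5); cuts so far [(13, 5)]; region rows[12,16) x cols[0,8) = 4x8
Unfold 1 (reflect across v@8): 2 holes -> [(13, 5), (13, 10)]
Unfold 2 (reflect across v@16): 4 holes -> [(13, 5), (13, 10), (13, 21), (13, 26)]
Unfold 3 (reflect across h@12): 8 holes -> [(10, 5), (10, 10), (10, 21), (10, 26), (13, 5), (13, 10), (13, 21), (13, 26)]
Unfold 4 (reflect across h@8): 16 holes -> [(2, 5), (2, 10), (2, 21), (2, 26), (5, 5), (5, 10), (5, 21), (5, 26), (10, 5), (10, 10), (10, 21), (10, 26), (13, 5), (13, 10), (13, 21), (13, 26)]

Answer: 16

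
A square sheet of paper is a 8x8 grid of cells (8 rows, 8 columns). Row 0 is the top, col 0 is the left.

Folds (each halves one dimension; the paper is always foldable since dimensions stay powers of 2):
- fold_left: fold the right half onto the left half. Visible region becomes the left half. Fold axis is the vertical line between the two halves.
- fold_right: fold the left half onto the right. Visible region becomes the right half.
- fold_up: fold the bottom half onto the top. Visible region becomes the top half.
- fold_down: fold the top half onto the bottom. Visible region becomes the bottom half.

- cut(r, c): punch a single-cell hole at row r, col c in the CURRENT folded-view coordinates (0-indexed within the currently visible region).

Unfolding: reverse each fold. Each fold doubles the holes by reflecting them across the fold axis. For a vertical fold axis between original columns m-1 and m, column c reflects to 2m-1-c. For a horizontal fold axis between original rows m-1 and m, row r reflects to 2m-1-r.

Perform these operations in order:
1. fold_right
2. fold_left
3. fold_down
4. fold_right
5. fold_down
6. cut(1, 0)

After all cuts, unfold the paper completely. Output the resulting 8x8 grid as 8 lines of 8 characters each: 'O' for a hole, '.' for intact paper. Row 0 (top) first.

Answer: OOOOOOOO
........
........
OOOOOOOO
OOOOOOOO
........
........
OOOOOOOO

Derivation:
Op 1 fold_right: fold axis v@4; visible region now rows[0,8) x cols[4,8) = 8x4
Op 2 fold_left: fold axis v@6; visible region now rows[0,8) x cols[4,6) = 8x2
Op 3 fold_down: fold axis h@4; visible region now rows[4,8) x cols[4,6) = 4x2
Op 4 fold_right: fold axis v@5; visible region now rows[4,8) x cols[5,6) = 4x1
Op 5 fold_down: fold axis h@6; visible region now rows[6,8) x cols[5,6) = 2x1
Op 6 cut(1, 0): punch at orig (7,5); cuts so far [(7, 5)]; region rows[6,8) x cols[5,6) = 2x1
Unfold 1 (reflect across h@6): 2 holes -> [(4, 5), (7, 5)]
Unfold 2 (reflect across v@5): 4 holes -> [(4, 4), (4, 5), (7, 4), (7, 5)]
Unfold 3 (reflect across h@4): 8 holes -> [(0, 4), (0, 5), (3, 4), (3, 5), (4, 4), (4, 5), (7, 4), (7, 5)]
Unfold 4 (reflect across v@6): 16 holes -> [(0, 4), (0, 5), (0, 6), (0, 7), (3, 4), (3, 5), (3, 6), (3, 7), (4, 4), (4, 5), (4, 6), (4, 7), (7, 4), (7, 5), (7, 6), (7, 7)]
Unfold 5 (reflect across v@4): 32 holes -> [(0, 0), (0, 1), (0, 2), (0, 3), (0, 4), (0, 5), (0, 6), (0, 7), (3, 0), (3, 1), (3, 2), (3, 3), (3, 4), (3, 5), (3, 6), (3, 7), (4, 0), (4, 1), (4, 2), (4, 3), (4, 4), (4, 5), (4, 6), (4, 7), (7, 0), (7, 1), (7, 2), (7, 3), (7, 4), (7, 5), (7, 6), (7, 7)]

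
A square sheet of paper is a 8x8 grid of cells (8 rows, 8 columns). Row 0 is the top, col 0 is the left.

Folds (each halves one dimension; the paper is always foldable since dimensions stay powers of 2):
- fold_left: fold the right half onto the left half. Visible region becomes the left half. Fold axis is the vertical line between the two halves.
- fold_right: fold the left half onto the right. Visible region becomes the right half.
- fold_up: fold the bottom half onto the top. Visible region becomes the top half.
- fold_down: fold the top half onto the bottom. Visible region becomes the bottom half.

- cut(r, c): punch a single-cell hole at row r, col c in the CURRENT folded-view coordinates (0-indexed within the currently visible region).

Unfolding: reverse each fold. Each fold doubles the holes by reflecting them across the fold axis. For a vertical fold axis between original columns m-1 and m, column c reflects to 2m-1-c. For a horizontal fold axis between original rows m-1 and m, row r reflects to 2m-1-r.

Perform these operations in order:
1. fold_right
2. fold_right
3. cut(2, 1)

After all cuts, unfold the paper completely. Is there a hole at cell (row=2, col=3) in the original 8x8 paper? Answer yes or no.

Answer: yes

Derivation:
Op 1 fold_right: fold axis v@4; visible region now rows[0,8) x cols[4,8) = 8x4
Op 2 fold_right: fold axis v@6; visible region now rows[0,8) x cols[6,8) = 8x2
Op 3 cut(2, 1): punch at orig (2,7); cuts so far [(2, 7)]; region rows[0,8) x cols[6,8) = 8x2
Unfold 1 (reflect across v@6): 2 holes -> [(2, 4), (2, 7)]
Unfold 2 (reflect across v@4): 4 holes -> [(2, 0), (2, 3), (2, 4), (2, 7)]
Holes: [(2, 0), (2, 3), (2, 4), (2, 7)]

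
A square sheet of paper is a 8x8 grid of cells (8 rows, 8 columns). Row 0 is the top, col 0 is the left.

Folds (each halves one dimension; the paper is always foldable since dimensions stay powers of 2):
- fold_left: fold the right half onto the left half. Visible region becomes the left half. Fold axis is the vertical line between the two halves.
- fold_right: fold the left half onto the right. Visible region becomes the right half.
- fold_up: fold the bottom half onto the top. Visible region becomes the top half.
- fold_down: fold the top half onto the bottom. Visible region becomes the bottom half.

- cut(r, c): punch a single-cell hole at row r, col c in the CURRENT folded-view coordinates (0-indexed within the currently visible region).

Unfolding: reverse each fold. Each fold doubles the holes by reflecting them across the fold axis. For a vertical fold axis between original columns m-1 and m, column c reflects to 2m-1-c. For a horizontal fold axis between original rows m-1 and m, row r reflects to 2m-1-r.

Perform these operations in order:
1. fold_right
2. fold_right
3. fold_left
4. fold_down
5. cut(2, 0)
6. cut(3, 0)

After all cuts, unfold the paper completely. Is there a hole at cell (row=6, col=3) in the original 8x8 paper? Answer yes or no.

Op 1 fold_right: fold axis v@4; visible region now rows[0,8) x cols[4,8) = 8x4
Op 2 fold_right: fold axis v@6; visible region now rows[0,8) x cols[6,8) = 8x2
Op 3 fold_left: fold axis v@7; visible region now rows[0,8) x cols[6,7) = 8x1
Op 4 fold_down: fold axis h@4; visible region now rows[4,8) x cols[6,7) = 4x1
Op 5 cut(2, 0): punch at orig (6,6); cuts so far [(6, 6)]; region rows[4,8) x cols[6,7) = 4x1
Op 6 cut(3, 0): punch at orig (7,6); cuts so far [(6, 6), (7, 6)]; region rows[4,8) x cols[6,7) = 4x1
Unfold 1 (reflect across h@4): 4 holes -> [(0, 6), (1, 6), (6, 6), (7, 6)]
Unfold 2 (reflect across v@7): 8 holes -> [(0, 6), (0, 7), (1, 6), (1, 7), (6, 6), (6, 7), (7, 6), (7, 7)]
Unfold 3 (reflect across v@6): 16 holes -> [(0, 4), (0, 5), (0, 6), (0, 7), (1, 4), (1, 5), (1, 6), (1, 7), (6, 4), (6, 5), (6, 6), (6, 7), (7, 4), (7, 5), (7, 6), (7, 7)]
Unfold 4 (reflect across v@4): 32 holes -> [(0, 0), (0, 1), (0, 2), (0, 3), (0, 4), (0, 5), (0, 6), (0, 7), (1, 0), (1, 1), (1, 2), (1, 3), (1, 4), (1, 5), (1, 6), (1, 7), (6, 0), (6, 1), (6, 2), (6, 3), (6, 4), (6, 5), (6, 6), (6, 7), (7, 0), (7, 1), (7, 2), (7, 3), (7, 4), (7, 5), (7, 6), (7, 7)]
Holes: [(0, 0), (0, 1), (0, 2), (0, 3), (0, 4), (0, 5), (0, 6), (0, 7), (1, 0), (1, 1), (1, 2), (1, 3), (1, 4), (1, 5), (1, 6), (1, 7), (6, 0), (6, 1), (6, 2), (6, 3), (6, 4), (6, 5), (6, 6), (6, 7), (7, 0), (7, 1), (7, 2), (7, 3), (7, 4), (7, 5), (7, 6), (7, 7)]

Answer: yes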